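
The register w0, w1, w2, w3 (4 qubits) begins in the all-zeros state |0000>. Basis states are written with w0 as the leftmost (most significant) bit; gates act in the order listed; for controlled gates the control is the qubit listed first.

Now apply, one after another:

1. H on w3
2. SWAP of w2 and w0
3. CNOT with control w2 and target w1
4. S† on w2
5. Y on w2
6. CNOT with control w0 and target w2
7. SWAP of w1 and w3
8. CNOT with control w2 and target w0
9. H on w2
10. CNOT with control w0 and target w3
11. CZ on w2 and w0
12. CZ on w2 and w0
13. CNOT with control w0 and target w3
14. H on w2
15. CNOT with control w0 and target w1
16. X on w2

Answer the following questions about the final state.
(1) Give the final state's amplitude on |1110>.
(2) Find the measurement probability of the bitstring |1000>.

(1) The amplitude on |1110> is 0. Key observation: the block from step 9 through step 14 cancels to the identity and can be dropped.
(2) A full measurement returns |1000> with probability 1/2.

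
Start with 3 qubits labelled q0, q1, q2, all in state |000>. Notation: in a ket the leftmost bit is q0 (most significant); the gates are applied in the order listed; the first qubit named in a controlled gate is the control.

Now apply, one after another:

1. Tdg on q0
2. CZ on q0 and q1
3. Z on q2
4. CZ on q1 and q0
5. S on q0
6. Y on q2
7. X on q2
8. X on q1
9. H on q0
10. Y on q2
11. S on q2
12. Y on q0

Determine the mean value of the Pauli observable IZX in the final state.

In the final state, IZX has expectation 0.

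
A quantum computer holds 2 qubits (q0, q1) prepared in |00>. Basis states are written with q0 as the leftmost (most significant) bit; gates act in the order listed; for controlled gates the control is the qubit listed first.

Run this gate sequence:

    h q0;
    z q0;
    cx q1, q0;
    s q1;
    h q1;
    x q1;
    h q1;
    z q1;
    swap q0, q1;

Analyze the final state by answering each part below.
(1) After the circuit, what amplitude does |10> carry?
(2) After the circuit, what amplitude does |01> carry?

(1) The final state's coefficient on |10> equals 0.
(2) The amplitude on |01> is -sqrt(2)/2.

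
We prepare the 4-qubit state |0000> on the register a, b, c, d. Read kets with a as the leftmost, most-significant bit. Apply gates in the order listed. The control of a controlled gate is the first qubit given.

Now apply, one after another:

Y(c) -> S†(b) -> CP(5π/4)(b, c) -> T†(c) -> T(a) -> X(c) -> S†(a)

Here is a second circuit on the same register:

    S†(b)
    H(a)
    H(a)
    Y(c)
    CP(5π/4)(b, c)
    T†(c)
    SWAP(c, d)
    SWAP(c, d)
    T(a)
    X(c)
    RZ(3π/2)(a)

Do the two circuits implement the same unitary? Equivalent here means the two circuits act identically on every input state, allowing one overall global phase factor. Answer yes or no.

Yes, they are equivalent — the unitaries differ by at most a global phase.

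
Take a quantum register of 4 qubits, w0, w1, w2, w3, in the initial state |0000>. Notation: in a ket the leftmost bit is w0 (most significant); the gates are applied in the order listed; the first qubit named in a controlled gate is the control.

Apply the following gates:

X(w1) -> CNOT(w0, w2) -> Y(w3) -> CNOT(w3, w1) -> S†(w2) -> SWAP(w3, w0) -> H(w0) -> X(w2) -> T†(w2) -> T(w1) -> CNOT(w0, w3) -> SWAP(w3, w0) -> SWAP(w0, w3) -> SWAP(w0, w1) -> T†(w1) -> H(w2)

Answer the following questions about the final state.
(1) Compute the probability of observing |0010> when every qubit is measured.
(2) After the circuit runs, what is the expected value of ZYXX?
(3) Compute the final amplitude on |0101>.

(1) The probability of measuring |0010> is 1/4.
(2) In the final state, ZYXX has expectation -sqrt(2)/2.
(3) The final state's coefficient on |0101> equals -1/2.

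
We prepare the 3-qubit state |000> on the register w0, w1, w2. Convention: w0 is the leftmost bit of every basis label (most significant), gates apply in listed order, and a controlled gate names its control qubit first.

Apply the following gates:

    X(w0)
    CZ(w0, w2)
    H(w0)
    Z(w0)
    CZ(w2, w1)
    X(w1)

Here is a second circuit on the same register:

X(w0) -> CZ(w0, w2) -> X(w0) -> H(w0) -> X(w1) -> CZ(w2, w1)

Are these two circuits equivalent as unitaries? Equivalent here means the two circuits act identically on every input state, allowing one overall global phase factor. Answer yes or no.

No — the two circuits implement different unitaries, even allowing a global phase.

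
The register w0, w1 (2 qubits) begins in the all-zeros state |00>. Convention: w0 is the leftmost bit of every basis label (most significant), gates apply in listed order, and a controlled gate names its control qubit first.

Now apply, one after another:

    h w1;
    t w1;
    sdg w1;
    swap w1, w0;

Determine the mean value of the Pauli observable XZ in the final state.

In the final state, XZ has expectation sqrt(2)/2.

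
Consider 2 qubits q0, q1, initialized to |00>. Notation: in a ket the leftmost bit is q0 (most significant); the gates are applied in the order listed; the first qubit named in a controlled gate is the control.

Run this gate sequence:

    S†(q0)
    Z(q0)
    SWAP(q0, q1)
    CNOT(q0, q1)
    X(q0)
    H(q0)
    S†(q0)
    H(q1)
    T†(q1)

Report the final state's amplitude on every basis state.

The final amplitudes are 1/2 on |00>, -exp(3*I*pi/4)/2 on |01>, I/2 on |10>, exp(I*pi/4)/2 on |11>.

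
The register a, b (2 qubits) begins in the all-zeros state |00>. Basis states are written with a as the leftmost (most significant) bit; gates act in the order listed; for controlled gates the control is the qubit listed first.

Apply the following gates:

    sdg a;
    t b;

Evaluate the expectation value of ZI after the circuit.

The observable ZI averages to 1.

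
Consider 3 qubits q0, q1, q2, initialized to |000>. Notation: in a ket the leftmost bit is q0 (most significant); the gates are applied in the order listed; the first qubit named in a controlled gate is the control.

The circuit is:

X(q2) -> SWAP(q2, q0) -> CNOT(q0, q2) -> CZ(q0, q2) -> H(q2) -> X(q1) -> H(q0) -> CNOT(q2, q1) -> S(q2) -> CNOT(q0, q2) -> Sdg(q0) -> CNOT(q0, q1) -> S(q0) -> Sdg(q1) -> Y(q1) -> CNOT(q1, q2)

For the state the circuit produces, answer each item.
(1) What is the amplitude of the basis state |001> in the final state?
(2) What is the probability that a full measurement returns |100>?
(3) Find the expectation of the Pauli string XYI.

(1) The final state's coefficient on |001> equals 0.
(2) A full measurement returns |100> with probability 1/4.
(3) In the final state, XYI has expectation 1.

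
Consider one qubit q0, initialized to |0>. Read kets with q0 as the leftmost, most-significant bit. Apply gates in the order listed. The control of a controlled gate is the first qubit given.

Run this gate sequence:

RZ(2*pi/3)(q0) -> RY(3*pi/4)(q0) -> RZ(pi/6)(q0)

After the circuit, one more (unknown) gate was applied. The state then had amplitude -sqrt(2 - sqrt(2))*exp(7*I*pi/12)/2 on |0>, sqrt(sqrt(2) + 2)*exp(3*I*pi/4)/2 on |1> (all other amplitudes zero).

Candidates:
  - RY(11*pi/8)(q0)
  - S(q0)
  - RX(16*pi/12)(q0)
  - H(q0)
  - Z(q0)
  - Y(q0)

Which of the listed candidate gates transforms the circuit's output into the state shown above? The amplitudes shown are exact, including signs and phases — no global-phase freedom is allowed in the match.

The unique candidate consistent with the amplitudes is Z(q0).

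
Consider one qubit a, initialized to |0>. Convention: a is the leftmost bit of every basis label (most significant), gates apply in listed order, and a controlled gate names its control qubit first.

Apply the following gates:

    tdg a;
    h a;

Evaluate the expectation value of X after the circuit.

The observable X averages to 1.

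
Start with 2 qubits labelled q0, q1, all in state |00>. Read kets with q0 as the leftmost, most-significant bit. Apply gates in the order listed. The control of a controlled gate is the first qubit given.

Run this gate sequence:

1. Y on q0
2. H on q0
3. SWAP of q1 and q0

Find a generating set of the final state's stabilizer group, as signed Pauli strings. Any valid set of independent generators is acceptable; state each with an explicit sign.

One valid set of independent stabilizer generators is -IX, +ZI (any independent generating set of the same group is equally correct).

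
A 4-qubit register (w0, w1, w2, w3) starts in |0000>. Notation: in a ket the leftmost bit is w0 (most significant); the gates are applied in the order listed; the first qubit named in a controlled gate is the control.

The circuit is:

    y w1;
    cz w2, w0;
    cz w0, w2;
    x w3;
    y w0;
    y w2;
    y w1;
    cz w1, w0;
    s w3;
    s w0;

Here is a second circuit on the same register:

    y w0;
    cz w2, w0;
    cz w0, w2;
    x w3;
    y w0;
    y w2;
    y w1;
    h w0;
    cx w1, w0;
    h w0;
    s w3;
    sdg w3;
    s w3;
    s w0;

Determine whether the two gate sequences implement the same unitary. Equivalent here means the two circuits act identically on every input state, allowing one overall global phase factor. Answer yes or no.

No — the two circuits implement different unitaries, even allowing a global phase.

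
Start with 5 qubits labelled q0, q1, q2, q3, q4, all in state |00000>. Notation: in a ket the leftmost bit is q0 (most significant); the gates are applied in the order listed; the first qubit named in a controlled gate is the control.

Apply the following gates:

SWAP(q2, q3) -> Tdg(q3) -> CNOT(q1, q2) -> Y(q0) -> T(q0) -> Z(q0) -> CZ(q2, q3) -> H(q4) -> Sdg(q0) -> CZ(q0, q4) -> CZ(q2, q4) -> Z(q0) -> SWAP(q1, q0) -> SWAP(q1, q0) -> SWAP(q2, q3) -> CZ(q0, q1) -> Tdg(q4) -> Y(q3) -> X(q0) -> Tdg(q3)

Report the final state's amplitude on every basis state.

The resulting statevector has amplitude sqrt(2)*I/2 on |00010>, -sqrt(2)*exp(I*pi/4)/2 on |00011>, and 0 on every other basis state. Key observation: gates 13-14 undo each other exactly, leaving only the rest of the circuit to track.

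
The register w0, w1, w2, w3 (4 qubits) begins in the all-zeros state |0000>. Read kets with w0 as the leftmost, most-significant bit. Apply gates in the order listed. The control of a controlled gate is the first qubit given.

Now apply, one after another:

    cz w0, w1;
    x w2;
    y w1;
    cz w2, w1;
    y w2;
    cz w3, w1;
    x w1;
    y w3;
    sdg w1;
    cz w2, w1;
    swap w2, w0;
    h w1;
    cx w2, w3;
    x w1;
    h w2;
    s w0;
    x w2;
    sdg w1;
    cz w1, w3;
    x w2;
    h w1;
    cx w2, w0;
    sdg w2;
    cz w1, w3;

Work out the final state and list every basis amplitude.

After the circuit, the state carries amplitude sqrt(2)*(1 - I)/4 on |0001>, sqrt(2)*(1 + I)/4 on |0101>, sqrt(2)*(-1 - I)/4 on |1011>, sqrt(2)*(1 - I)/4 on |1111>, and 0 on every other basis state.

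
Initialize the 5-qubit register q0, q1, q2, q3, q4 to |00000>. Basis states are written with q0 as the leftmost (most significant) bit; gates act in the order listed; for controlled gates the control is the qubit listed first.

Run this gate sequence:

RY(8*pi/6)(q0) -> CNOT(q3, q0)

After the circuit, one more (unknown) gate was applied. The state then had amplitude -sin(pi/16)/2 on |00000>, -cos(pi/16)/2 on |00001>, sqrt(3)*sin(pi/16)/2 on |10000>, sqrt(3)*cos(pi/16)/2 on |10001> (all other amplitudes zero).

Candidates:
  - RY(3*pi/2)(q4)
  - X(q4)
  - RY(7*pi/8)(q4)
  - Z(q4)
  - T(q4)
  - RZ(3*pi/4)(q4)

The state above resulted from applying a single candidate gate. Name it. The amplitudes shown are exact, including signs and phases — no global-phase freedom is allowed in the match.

The applied gate was RY(7*pi/8)(q4).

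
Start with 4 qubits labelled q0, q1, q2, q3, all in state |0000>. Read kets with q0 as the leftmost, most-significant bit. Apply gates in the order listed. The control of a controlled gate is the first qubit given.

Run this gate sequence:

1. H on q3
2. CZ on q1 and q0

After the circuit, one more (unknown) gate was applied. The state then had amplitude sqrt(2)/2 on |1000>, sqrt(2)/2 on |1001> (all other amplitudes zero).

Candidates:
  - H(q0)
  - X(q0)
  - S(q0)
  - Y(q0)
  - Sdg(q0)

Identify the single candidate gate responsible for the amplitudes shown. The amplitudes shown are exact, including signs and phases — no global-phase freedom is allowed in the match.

It was X(q0) that produced the state shown.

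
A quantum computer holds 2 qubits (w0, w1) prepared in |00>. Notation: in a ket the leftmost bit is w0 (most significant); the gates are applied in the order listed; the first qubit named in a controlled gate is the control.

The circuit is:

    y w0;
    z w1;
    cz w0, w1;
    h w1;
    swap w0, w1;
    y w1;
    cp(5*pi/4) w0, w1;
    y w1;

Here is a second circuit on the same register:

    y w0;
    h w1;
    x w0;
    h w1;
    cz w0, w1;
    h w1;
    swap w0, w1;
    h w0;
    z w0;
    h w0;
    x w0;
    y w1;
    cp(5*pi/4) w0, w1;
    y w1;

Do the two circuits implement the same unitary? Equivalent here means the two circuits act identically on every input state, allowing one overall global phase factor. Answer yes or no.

No — the two circuits implement different unitaries, even allowing a global phase.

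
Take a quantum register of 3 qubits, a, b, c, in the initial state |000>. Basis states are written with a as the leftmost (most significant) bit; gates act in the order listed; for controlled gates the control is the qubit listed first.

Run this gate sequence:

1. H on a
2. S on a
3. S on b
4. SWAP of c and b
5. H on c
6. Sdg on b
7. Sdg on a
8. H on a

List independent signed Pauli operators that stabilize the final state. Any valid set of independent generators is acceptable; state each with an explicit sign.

One valid set of independent stabilizer generators is +IIX, +ZII, +IZI (any independent generating set of the same group is equally correct).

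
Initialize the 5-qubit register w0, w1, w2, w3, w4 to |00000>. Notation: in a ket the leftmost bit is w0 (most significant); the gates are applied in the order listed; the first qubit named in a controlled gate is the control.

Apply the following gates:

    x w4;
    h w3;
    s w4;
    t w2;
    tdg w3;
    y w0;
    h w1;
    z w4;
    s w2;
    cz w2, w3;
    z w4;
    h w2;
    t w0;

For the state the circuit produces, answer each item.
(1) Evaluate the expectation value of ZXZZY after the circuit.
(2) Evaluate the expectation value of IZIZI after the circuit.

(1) In the final state, ZXZZY has expectation 0.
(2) The expectation value of IZIZI is 0.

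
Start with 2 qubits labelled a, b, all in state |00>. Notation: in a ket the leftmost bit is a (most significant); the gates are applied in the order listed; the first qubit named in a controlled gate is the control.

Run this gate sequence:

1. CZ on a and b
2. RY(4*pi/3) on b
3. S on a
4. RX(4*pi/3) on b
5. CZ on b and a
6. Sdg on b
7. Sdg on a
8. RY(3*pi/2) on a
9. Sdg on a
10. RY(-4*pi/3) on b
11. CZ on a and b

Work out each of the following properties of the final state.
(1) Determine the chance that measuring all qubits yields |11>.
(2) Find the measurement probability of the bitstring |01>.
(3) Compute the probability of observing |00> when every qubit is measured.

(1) Outcome |11> occurs with probability 3/16.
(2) The probability of measuring |01> is 3/16.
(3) Outcome |00> occurs with probability 5/16.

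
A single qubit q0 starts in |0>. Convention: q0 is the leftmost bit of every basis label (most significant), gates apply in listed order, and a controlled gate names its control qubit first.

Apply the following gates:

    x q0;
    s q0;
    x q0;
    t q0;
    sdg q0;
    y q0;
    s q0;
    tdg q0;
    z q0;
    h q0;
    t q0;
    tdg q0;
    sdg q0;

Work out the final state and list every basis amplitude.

The final amplitudes are sqrt(2)*exp(I*pi/4)/2 on |0>, sqrt(2)*exp(3*I*pi/4)/2 on |1>.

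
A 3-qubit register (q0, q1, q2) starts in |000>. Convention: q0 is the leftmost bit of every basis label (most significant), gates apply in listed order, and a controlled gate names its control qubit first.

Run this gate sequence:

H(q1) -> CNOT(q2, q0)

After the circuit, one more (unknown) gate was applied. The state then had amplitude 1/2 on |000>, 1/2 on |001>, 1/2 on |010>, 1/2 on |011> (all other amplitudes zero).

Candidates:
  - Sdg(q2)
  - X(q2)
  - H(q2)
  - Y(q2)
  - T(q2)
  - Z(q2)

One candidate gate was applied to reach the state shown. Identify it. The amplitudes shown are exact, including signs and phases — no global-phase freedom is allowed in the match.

The unique candidate consistent with the amplitudes is H(q2).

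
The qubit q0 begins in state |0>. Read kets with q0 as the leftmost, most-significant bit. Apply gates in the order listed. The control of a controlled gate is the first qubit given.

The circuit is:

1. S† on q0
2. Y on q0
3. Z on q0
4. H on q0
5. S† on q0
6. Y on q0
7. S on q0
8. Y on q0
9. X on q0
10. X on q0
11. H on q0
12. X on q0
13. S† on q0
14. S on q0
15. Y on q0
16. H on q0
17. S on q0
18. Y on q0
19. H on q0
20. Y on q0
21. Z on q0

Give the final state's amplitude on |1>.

|1> carries amplitude -1/2 - I/2 in the final state.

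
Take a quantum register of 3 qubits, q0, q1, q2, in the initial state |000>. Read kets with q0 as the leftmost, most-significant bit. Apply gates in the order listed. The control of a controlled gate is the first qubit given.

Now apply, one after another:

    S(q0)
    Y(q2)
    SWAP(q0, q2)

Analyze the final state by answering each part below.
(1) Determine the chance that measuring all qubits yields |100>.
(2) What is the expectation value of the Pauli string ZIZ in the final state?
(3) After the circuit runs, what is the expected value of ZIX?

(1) The probability of measuring |100> is 1.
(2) In the final state, ZIZ has expectation -1.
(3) The expectation value of ZIX is 0.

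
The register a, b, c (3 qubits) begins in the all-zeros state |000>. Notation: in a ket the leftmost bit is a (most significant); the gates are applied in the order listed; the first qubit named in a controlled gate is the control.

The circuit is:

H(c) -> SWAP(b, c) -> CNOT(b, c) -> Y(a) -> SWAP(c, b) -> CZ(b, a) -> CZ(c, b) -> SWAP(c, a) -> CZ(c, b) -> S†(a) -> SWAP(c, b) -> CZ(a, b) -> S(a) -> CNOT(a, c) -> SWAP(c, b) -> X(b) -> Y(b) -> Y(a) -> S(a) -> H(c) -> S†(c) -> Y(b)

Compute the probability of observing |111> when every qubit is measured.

Outcome |111> occurs with probability 1/4.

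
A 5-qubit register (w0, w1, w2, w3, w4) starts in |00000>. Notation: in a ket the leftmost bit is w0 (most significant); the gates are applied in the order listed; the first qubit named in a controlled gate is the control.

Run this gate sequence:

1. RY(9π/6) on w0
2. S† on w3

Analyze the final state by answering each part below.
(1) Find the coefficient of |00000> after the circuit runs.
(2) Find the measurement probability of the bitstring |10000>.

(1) The amplitude on |00000> is -sqrt(2)/2.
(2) Outcome |10000> occurs with probability 1/2.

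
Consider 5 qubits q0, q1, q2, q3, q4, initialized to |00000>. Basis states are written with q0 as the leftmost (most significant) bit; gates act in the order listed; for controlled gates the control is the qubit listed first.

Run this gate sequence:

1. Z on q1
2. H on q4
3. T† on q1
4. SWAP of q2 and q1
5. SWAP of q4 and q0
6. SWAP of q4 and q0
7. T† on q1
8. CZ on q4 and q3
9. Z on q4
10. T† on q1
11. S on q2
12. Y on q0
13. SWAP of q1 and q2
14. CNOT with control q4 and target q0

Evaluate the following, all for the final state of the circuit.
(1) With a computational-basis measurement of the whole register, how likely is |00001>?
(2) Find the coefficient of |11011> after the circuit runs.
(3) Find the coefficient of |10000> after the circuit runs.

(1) Outcome |00001> occurs with probability 1/2.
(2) The final state's coefficient on |11011> equals 0.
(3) The amplitude on |10000> is sqrt(2)*I/2.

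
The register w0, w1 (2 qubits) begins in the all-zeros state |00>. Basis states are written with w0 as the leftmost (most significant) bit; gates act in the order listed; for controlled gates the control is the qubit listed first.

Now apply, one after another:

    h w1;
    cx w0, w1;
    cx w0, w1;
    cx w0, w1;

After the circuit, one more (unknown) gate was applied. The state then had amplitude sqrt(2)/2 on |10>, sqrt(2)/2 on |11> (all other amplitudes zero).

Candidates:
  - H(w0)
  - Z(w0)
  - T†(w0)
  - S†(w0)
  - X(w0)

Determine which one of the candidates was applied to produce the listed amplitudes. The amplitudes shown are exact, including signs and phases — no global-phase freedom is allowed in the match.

The applied gate was X(w0).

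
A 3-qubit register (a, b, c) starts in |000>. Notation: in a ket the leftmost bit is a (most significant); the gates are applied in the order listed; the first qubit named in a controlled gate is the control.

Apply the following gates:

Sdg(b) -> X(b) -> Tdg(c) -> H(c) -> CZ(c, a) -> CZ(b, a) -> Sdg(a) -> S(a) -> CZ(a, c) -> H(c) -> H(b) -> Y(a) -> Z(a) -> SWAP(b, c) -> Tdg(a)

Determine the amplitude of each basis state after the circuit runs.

The resulting statevector has amplitude -sqrt(2)*exp(I*pi/4)/2 on |100>, sqrt(2)*exp(I*pi/4)/2 on |101>, and 0 on every other basis state.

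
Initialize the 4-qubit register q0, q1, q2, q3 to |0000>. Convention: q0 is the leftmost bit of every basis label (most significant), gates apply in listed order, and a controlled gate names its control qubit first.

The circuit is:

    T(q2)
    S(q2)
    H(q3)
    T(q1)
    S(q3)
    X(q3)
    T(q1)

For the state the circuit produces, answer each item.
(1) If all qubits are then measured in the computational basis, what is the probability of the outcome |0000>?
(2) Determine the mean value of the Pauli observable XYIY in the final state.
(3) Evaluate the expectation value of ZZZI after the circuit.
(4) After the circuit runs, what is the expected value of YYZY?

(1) A full measurement returns |0000> with probability 1/2.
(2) The expectation value of XYIY is 0.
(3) The expectation value of ZZZI is 1.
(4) In the final state, YYZY has expectation 0.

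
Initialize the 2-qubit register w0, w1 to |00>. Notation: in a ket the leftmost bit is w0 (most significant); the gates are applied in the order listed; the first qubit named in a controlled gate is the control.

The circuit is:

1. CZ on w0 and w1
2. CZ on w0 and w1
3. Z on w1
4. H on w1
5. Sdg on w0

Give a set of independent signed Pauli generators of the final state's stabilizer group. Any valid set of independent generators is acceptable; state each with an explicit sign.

The final state is stabilized by the group generated by +IX, +ZI; other independent generating sets are equally valid.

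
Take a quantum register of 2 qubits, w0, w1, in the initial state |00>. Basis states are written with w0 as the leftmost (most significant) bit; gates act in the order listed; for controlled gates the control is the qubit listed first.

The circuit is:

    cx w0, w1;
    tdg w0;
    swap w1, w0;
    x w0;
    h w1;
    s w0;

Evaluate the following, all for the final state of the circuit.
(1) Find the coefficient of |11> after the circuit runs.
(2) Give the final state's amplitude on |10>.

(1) The amplitude on |11> is sqrt(2)*I/2.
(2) |10> carries amplitude sqrt(2)*I/2 in the final state.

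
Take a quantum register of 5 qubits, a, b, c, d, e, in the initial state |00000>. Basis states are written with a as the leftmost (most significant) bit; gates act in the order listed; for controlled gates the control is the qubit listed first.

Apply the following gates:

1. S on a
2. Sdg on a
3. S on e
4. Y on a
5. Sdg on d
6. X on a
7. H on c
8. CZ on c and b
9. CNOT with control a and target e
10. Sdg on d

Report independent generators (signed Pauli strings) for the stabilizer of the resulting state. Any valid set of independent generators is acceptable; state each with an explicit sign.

The stabilizer group can be generated by +IIXII, +ZIIII, +IZIII, +IIIZI, +IIIIZ, among other valid generating sets. Key observation: gates 1-2 undo each other exactly, leaving only the rest of the circuit to track.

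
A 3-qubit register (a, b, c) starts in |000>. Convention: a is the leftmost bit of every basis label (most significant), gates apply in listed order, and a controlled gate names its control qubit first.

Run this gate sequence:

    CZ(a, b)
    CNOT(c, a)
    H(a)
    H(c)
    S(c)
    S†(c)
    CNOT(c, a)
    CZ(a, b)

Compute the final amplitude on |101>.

The final state's coefficient on |101> equals 1/2.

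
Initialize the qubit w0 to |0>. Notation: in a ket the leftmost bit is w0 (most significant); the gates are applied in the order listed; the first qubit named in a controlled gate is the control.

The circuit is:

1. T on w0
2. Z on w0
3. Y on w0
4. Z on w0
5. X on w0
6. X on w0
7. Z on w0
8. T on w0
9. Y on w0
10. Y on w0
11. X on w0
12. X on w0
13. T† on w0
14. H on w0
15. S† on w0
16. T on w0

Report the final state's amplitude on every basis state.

The resulting statevector has amplitude sqrt(2)*I/2 on |0>, -sqrt(2)*exp(I*pi/4)/2 on |1>.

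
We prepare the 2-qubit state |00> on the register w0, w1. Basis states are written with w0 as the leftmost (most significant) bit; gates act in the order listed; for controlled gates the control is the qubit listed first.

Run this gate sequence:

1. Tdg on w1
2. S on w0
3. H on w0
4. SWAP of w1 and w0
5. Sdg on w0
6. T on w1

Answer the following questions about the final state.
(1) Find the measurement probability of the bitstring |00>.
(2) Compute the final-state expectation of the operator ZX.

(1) Outcome |00> occurs with probability 1/2.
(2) The expectation value of ZX is sqrt(2)/2.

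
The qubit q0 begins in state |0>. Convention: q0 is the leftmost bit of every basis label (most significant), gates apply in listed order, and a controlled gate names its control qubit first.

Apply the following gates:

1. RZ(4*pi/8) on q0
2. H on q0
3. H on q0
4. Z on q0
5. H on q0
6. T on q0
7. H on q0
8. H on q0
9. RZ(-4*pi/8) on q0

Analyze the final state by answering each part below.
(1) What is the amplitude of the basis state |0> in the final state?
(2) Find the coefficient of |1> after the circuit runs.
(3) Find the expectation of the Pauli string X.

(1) The final state's coefficient on |0> equals sqrt(2)/2.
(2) The final state's coefficient on |1> equals -sqrt(2)*exp(3*I*pi/4)/2.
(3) In the final state, X has expectation sqrt(2)/2.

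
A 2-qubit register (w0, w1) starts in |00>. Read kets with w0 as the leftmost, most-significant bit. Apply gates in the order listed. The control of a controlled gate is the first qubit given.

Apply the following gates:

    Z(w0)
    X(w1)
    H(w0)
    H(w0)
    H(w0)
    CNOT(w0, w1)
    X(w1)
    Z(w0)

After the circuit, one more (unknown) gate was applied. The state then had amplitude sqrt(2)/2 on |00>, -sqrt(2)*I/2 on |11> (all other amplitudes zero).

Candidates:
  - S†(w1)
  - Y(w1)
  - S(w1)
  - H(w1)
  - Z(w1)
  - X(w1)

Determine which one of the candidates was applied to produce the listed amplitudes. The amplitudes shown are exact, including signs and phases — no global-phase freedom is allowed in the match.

The unique candidate consistent with the amplitudes is S(w1).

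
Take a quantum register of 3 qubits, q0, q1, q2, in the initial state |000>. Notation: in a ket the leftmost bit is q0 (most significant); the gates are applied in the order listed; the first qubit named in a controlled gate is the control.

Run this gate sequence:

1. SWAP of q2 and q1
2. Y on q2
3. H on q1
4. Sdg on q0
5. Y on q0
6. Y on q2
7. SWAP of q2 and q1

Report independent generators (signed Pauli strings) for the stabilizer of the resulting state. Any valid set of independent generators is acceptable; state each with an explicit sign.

The stabilizer group can be generated by +IIX, -ZII, +IZI, among other valid generating sets.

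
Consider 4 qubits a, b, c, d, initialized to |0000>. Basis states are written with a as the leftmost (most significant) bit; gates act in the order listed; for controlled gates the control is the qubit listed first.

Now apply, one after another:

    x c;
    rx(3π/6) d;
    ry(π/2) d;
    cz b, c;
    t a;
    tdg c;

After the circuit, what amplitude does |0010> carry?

|0010> carries amplitude sqrt(2)/2 in the final state.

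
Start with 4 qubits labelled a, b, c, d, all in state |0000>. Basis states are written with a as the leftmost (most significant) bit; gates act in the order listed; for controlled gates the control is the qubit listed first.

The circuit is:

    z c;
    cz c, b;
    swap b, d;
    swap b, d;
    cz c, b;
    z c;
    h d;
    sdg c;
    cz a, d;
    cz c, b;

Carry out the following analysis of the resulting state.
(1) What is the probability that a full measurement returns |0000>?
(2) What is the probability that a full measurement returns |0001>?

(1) The probability of measuring |0000> is 1/2.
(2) A full measurement returns |0001> with probability 1/2.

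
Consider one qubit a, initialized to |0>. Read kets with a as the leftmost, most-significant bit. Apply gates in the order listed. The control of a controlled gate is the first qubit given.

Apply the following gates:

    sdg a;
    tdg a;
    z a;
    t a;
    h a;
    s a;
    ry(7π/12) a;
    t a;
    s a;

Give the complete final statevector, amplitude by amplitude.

After the circuit, the state carries amplitude -sqrt(4 - 2*sqrt(2))/8 + sqrt(6*sqrt(2) + 12)/8 - I*sqrt(2*sqrt(2) + 4)/8 - I*sqrt(12 - 6*sqrt(2))/8 on |0>, -sqrt(6*sqrt(2) + 12)*exp(I*pi/4)/8 + sqrt(4 - 2*sqrt(2))*exp(I*pi/4)/8 + sqrt(12 - 6*sqrt(2))*exp(3*I*pi/4)/8 + sqrt(2*sqrt(2) + 4)*exp(3*I*pi/4)/8 on |1>.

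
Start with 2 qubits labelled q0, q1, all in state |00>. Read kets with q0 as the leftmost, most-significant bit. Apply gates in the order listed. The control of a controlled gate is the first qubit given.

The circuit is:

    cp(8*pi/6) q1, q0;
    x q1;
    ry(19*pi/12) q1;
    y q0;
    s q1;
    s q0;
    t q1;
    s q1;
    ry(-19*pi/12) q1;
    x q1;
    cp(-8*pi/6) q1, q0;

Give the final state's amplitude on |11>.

The amplitude on |11> is -sqrt(6)*exp(2*I*pi/3)/8 - sqrt(2)*exp(2*I*pi/3)/8 - sqrt(6)*exp(11*I*pi/12)/8 - sqrt(2)*exp(11*I*pi/12)/8.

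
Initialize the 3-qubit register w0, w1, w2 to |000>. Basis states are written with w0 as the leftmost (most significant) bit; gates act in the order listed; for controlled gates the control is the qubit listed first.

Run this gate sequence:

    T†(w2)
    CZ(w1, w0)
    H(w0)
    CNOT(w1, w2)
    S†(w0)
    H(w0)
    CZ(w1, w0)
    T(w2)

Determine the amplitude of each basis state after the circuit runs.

The resulting statevector has amplitude 1/2 - I/2 on |000>, 1/2 + I/2 on |100>, and 0 on every other basis state.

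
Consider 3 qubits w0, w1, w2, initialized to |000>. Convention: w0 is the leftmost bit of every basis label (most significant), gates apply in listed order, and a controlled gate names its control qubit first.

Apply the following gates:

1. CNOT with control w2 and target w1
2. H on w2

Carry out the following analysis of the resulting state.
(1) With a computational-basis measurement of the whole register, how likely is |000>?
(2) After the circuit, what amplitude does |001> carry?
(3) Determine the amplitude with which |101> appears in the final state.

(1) A full measurement returns |000> with probability 1/2.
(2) The final state's coefficient on |001> equals sqrt(2)/2.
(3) The amplitude on |101> is 0.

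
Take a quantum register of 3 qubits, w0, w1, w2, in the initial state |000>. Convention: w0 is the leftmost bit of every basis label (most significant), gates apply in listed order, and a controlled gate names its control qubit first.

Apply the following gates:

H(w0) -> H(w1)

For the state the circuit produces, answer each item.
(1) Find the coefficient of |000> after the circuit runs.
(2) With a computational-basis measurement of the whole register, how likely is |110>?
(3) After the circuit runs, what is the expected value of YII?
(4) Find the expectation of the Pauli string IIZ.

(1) The final state's coefficient on |000> equals 1/2.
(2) Outcome |110> occurs with probability 1/4.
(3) In the final state, YII has expectation 0.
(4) In the final state, IIZ has expectation 1.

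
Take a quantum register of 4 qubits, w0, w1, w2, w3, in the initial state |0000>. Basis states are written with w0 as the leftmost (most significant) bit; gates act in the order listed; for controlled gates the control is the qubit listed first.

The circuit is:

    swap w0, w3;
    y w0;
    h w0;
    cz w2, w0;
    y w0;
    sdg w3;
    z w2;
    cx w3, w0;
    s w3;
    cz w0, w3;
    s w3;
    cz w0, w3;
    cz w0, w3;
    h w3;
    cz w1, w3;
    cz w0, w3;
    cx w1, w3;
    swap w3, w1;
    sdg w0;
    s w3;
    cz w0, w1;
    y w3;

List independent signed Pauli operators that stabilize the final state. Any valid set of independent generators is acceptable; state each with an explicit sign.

The stabilizer group can be generated by -YIII, +IXII, +IIZI, -IIIZ, among other valid generating sets.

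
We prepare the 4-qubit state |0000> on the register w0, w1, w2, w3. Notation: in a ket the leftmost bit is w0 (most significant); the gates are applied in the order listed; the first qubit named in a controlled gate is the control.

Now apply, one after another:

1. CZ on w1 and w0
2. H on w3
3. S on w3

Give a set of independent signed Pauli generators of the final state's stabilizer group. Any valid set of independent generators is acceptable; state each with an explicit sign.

The final state is stabilized by the group generated by +IIIY, +ZIII, +IZII, +IIZI; other independent generating sets are equally valid.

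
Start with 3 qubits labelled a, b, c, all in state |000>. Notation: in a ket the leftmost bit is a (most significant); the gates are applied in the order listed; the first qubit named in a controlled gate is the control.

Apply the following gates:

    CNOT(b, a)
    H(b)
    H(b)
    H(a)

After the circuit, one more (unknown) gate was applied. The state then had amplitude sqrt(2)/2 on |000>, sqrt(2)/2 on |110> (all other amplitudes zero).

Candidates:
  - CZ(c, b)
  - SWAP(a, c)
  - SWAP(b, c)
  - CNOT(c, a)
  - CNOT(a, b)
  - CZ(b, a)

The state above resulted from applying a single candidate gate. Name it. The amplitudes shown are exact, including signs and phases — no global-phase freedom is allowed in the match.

The applied gate was CNOT(a, b). Key observation: the block from step 2 through step 3 cancels to the identity and can be dropped.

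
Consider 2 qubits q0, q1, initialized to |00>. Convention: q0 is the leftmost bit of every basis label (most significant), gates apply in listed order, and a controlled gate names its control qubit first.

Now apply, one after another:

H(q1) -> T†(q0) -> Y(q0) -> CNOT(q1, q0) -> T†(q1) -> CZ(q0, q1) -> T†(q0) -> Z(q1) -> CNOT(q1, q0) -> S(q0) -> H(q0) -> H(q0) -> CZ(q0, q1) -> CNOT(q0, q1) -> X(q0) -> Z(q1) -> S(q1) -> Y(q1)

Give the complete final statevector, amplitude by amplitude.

The final amplitudes are -sqrt(2)*exp(3*I*pi/4)/2 on |00>, -sqrt(2)*exp(I*pi/4)/2 on |01>, 0 on |10>, 0 on |11>.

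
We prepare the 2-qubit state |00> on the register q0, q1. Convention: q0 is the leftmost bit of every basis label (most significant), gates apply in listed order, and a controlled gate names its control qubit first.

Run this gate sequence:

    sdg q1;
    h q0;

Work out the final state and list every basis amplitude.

After the circuit, the state carries amplitude sqrt(2)/2 on |00>, 0 on |01>, sqrt(2)/2 on |10>, 0 on |11>.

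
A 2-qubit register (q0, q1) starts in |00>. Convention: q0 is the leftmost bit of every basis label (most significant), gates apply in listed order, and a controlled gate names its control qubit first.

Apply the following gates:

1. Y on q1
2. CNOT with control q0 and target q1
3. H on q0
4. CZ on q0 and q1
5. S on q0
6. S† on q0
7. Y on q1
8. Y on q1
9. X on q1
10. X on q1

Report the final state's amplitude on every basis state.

After the circuit, the state carries amplitude 0 on |00>, sqrt(2)*I/2 on |01>, 0 on |10>, -sqrt(2)*I/2 on |11>.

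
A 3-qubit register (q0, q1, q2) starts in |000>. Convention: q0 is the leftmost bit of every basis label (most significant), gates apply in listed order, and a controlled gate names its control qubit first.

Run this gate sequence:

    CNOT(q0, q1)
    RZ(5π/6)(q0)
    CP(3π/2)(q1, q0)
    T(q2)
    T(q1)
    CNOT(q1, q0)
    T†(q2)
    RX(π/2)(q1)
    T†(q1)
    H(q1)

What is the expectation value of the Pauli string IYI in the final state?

The observable IYI averages to sqrt(2)/2.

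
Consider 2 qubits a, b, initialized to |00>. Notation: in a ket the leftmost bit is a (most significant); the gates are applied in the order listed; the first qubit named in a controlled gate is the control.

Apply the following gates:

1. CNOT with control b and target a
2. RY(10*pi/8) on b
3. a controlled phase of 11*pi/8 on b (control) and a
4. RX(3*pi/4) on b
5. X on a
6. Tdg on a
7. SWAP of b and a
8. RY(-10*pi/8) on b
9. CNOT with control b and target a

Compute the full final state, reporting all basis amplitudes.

The resulting statevector has amplitude sqrt(sqrt(2) + 2)*(-2 - sqrt(2) - sqrt(2)*I + 2*I)*exp(I*pi/4)/8 on |00>, (1 - sqrt(2))*sqrt(sqrt(2) + 2)/4 on |01>, (1 + sqrt(2))*sqrt(2 - sqrt(2))/4 on |10>, sqrt(2 - sqrt(2))*(sqrt(2) + 2 - 2*I + sqrt(2)*I)*exp(I*pi/4)/8 on |11>.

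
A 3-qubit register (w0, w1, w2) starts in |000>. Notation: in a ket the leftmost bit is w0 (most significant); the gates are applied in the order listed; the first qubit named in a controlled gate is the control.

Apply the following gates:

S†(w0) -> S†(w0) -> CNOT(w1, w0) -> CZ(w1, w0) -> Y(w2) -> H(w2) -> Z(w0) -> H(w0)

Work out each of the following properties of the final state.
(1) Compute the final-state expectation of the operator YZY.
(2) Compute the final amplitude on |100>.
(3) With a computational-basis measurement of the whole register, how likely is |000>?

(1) The expectation value of YZY is 0.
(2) |100> carries amplitude I/2 in the final state.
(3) The probability of measuring |000> is 1/4.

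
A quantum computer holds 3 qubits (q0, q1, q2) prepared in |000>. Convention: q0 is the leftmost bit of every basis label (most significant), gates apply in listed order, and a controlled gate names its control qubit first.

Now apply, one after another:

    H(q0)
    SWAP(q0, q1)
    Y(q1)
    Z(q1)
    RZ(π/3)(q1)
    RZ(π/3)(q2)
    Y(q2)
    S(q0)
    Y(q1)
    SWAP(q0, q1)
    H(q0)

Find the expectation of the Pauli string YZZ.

The observable YZZ averages to sqrt(3)/2.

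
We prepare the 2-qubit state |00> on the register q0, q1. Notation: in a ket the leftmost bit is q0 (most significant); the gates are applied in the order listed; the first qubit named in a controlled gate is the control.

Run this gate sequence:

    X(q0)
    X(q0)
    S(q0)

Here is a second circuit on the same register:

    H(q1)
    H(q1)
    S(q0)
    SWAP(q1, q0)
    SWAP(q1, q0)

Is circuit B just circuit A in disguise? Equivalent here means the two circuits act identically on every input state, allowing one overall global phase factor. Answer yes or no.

Yes — the two circuits implement the same unitary up to a global phase.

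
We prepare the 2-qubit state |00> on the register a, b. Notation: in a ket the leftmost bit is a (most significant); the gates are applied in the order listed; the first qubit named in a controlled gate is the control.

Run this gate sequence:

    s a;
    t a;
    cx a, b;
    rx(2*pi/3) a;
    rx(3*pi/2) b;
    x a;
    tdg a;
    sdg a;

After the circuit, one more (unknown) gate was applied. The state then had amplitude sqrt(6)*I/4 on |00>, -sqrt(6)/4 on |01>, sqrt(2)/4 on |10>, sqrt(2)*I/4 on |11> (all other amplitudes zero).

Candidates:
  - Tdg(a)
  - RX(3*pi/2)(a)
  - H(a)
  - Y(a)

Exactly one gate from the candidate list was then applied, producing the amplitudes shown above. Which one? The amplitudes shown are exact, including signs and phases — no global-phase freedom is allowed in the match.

The unique candidate consistent with the amplitudes is Tdg(a).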